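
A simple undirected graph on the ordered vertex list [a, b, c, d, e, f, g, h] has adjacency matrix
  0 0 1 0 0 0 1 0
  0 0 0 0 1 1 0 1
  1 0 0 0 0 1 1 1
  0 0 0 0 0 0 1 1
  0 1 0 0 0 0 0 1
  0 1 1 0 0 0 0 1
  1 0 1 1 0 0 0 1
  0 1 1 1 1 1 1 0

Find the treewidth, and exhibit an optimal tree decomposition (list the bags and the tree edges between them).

The largest bag has 3 vertices, giving width 2; this decomposition certifies tw(G) ≤ 2. For the lower bound, the 3 vertices {d, g, h} are pairwise adjacent, and any tree decomposition puts a clique entirely inside one bag — forcing width ≥ 2. Combining the bounds, tw(G) = 2.

Treewidth 2.
One optimal decomposition is:
Bags: B1 = {c, g, h}  B2 = {c, f, h}  B3 = {b, f, h}  B4 = {d, g, h}  B5 = {b, e, h}  B6 = {a, c, g}
Tree: B1–B2, B2–B3, B1–B4, B3–B5, B1–B6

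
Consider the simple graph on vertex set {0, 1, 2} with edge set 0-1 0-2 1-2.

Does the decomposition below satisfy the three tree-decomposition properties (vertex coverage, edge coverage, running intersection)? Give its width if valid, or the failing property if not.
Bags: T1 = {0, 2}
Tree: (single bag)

No — vertex 1 appears in no bag.

A tree decomposition must satisfy three properties: every vertex lies in some bag; for every edge, both endpoints lie together in some bag; and for every vertex, the bags containing it form a connected subtree. Here vertex 1 appears in no bag, so the decomposition is invalid.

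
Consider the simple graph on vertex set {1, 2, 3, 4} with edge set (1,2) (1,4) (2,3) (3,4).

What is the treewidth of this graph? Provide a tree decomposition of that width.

Treewidth 2.
Bags: B1 = {2, 3, 4}  B2 = {1, 2, 4}
Tree: B1–B2

Every bag has size at most 3, so the width is 3 − 1 = 2 and tw(G) ≤ 2. The edges 2–3–4–1–2 form a cycle, so G is not a tree and its treewidth is at least 2. Hence tw(G) = 2 exactly.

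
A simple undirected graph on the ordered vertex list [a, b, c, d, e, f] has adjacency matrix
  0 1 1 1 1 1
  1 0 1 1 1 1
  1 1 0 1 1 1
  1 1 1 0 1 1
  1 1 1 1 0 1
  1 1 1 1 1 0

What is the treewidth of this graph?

A width-5 tree decomposition is:
Bags: B1 = {a, b, c, d, e, f}
Tree: (single bag)
A single bag containing all 6 vertices is trivially a valid decomposition of width 5. On the other hand G contains the 6-clique {a, b, c, d, e, f}. A clique must lie in a single bag of any decomposition, so no decomposition can have width below 5. The upper and lower bounds meet at 5, so that is the treewidth.

5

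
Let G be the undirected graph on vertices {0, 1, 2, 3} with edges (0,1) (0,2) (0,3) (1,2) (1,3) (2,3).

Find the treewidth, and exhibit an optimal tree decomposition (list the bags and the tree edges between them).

Treewidth 3.
One such decomposition:
Bags: B1 = {0, 1, 2, 3}
Tree: (single bag)

With just one bag of size 4, the width is 4 − 1 = 3, so tw(G) ≤ 3. Conversely, {0, 1, 2, 3} is a clique of size 4, and the vertices of any clique must share a bag in every tree decomposition; so some bag has ≥ 4 vertices and tw(G) ≥ 3. The upper and lower bounds meet at 3, so that is the treewidth.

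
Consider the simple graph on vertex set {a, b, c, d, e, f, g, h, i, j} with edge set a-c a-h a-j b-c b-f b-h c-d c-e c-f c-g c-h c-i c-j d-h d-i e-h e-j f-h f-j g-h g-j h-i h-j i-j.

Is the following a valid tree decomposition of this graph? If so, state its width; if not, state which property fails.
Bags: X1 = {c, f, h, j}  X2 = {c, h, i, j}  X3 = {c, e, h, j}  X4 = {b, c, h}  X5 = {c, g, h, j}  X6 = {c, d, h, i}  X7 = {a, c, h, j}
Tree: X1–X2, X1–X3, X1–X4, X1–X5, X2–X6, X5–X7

No — edge (f,b) lies in no bag.

A tree decomposition must satisfy three properties: every vertex lies in some bag; for every edge, both endpoints lie together in some bag; and for every vertex, the bags containing it form a connected subtree. Here edge (f,b) lies in no bag, so the decomposition is invalid.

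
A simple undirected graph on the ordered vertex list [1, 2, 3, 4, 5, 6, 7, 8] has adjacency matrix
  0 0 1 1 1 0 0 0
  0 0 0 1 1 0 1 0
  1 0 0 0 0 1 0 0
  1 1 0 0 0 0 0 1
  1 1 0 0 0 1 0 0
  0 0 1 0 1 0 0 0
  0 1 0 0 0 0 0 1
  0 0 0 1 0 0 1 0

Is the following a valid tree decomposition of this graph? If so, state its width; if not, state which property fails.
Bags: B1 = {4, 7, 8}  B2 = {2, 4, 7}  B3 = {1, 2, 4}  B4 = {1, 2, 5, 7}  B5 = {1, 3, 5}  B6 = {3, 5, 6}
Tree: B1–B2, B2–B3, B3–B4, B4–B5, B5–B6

A tree decomposition must satisfy three properties: every vertex lies in some bag; for every edge, both endpoints lie together in some bag; and for every vertex, the bags containing it form a connected subtree. Here bags containing vertex 7 are not connected in the tree, so the decomposition is invalid.

No — bags containing vertex 7 are not connected in the tree.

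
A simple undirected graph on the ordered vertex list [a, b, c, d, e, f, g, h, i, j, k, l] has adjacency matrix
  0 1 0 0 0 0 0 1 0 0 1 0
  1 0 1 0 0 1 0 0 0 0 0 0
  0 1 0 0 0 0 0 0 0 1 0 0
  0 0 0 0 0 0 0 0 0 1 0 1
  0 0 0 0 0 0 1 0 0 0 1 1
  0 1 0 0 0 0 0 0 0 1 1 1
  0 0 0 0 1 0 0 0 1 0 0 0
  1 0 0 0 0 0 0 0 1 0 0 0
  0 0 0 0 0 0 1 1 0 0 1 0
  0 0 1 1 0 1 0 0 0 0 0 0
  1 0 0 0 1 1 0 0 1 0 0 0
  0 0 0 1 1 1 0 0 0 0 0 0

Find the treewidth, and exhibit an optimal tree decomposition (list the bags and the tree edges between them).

The largest bag has 4 vertices, giving width 3; this decomposition certifies tw(G) ≤ 3. For the lower bound: the 4 vertex sets {c,d,j}, {l}, {f}, {a,b,e,k} are disjoint, each induces a connected subgraph, and every pair is joined by at least one edge of G. Contracting each set to a single vertex therefore yields K_{4} as a minor, and since treewidth is minor-monotone, tw(G) ≥ tw(K_{4}) = 3. The upper and lower bounds meet at 3, so that is the treewidth.

Treewidth 3.
One optimal decomposition is:
Bags: B1 = {c, d, j, l}  B2 = {c, f, j, l}  B3 = {b, c, f, l}  B4 = {b, e, f, l}  B5 = {b, e, f, k}  B6 = {a, b, e, k}  B7 = {a, e, g, k}  B8 = {a, g, i, k}  B9 = {a, g, h, i}
Tree: B1–B2, B2–B3, B3–B4, B4–B5, B5–B6, B6–B7, B7–B8, B8–B9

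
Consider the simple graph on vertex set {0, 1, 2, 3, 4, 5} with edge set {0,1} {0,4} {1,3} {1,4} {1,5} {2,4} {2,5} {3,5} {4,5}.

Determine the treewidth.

2

A width-2 tree decomposition is:
Bags: B1 = {2, 4, 5}  B2 = {1, 4, 5}  B3 = {0, 1, 4}  B4 = {1, 3, 5}
Tree: B1–B2, B2–B3, B2–B4
Every bag has size at most 3, so the width is 3 − 1 = 2 and tw(G) ≤ 2. On the other hand G contains the 3-clique {1, 3, 5}. A clique must lie in a single bag of any decomposition, so no decomposition can have width below 2. The upper and lower bounds meet at 2, so that is the treewidth.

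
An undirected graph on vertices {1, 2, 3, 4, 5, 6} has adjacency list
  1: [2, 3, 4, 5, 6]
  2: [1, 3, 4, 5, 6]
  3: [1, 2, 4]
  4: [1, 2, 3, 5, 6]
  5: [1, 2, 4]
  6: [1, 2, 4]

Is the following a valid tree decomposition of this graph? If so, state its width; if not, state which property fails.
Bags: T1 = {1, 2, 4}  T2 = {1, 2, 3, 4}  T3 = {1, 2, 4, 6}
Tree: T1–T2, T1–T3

A tree decomposition must satisfy three properties: every vertex lies in some bag; for every edge, both endpoints lie together in some bag; and for every vertex, the bags containing it form a connected subtree. Here vertex 5 appears in no bag, so the decomposition is invalid.

No — vertex 5 appears in no bag.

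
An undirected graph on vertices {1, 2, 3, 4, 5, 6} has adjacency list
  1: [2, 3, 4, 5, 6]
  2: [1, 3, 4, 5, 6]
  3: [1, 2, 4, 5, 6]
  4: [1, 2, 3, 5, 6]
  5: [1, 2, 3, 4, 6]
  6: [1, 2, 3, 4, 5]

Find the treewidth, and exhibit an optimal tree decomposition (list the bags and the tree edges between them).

With just one bag of size 6, the width is 6 − 1 = 5, so tw(G) ≤ 5. Conversely, {1, 2, 3, 4, 5, 6} is a clique of size 6, and the vertices of any clique must share a bag in every tree decomposition; so some bag has ≥ 6 vertices and tw(G) ≥ 5. Combining the bounds, tw(G) = 5.

Treewidth 5.
Bags: B1 = {1, 2, 3, 4, 5, 6}
Tree: (single bag)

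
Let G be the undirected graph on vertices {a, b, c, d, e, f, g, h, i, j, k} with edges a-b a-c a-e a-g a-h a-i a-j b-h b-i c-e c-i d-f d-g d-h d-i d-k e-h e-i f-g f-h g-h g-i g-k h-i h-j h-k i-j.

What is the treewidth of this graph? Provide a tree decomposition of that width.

Treewidth 3.
Bags: B1 = {d, g, h, i}  B2 = {a, g, h, i}  B3 = {a, b, h, i}  B4 = {a, h, i, j}  B5 = {d, f, g, h}  B6 = {a, e, h, i}  B7 = {a, c, e, i}  B8 = {d, g, h, k}
Tree: B1–B2, B2–B3, B3–B4, B1–B5, B3–B6, B6–B7, B5–B8

Every bag has size at most 4, so the width is 4 − 1 = 3 and tw(G) ≤ 3. On the other hand G contains the 4-clique {d, f, g, h}. A clique must lie in a single bag of any decomposition, so no decomposition can have width below 3. Therefore the treewidth is 3.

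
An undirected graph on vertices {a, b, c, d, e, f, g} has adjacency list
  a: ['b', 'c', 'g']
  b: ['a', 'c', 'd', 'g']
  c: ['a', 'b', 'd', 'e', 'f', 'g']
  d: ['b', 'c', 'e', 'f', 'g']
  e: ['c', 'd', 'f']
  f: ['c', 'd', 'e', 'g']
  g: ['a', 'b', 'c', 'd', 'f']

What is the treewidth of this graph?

A width-3 tree decomposition is:
Bags: B1 = {c, d, e, f}  B2 = {c, d, f, g}  B3 = {b, c, d, g}  B4 = {a, b, c, g}
Tree: B1–B2, B2–B3, B3–B4
Every bag has size at most 4, so the width is 4 − 1 = 3 and tw(G) ≤ 3. On the other hand G contains the 4-clique {c, d, f, g}. A clique must lie in a single bag of any decomposition, so no decomposition can have width below 3. The upper and lower bounds meet at 3, so that is the treewidth.

3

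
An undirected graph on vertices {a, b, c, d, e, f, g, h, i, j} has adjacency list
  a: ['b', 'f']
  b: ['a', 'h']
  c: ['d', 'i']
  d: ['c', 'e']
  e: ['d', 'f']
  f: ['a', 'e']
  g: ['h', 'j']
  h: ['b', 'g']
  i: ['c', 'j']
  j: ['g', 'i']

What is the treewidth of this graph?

2

A width-2 tree decomposition is:
Bags: B1 = {c, d, e}  B2 = {c, e, i}  B3 = {e, i, j}  B4 = {e, g, j}  B5 = {e, g, h}  B6 = {b, e, h}  B7 = {a, b, e}  B8 = {a, e, f}
Tree: B1–B2, B2–B3, B3–B4, B4–B5, B5–B6, B6–B7, B7–B8
Each bag holds 3 vertices, so the decomposition has width 2, which upper-bounds the treewidth. For the lower bound, G contains the cycle e–d–c–i–j–g–h–b–a–f–e, so G is not a forest; only forests have treewidth ≤ 1, hence tw(G) ≥ 2. Hence tw(G) = 2 exactly.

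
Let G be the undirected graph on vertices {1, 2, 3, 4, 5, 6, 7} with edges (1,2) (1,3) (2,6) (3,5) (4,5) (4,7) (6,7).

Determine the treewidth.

2

A width-2 tree decomposition is:
Bags: B1 = {2, 6, 7}  B2 = {2, 4, 7}  B3 = {2, 4, 5}  B4 = {2, 3, 5}  B5 = {1, 2, 3}
Tree: B1–B2, B2–B3, B3–B4, B4–B5
Every bag has size at most 3, so the width is 3 − 1 = 2 and tw(G) ≤ 2. Since 2–6–7–4–5–3–1–2 is a cycle in G, G is not acyclic. Forests are exactly the graphs of treewidth ≤ 1, so tw(G) ≥ 2. Hence tw(G) = 2 exactly.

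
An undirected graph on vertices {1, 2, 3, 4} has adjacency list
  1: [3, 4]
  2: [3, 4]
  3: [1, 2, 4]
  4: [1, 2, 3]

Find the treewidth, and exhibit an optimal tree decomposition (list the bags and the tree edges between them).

The largest bag has 3 vertices, giving width 2; this decomposition certifies tw(G) ≤ 2. For the lower bound, the 3 vertices {1, 3, 4} are pairwise adjacent, and any tree decomposition puts a clique entirely inside one bag — forcing width ≥ 2. Therefore the treewidth is 2.

Treewidth 2.
One optimal decomposition is:
Bags: B1 = {1, 3, 4}  B2 = {2, 3, 4}
Tree: B1–B2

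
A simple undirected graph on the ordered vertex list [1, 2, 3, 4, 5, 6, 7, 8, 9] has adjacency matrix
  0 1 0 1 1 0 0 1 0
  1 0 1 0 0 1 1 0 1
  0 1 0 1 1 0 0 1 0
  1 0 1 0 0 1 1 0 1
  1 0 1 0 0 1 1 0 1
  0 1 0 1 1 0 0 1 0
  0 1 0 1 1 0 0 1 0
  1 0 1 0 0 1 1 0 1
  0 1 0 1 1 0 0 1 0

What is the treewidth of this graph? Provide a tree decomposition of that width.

Every bag has size at most 5, so the width is 5 − 1 = 4 and tw(G) ≤ 4. For the lower bound: the 5 vertex sets {1,4}, {5,9}, {2,3}, {8}, {6} are disjoint, each induces a connected subgraph, and every pair is joined by at least one edge of G. Contracting each set to a single vertex therefore yields K_{5} as a minor, and since treewidth is minor-monotone, tw(G) ≥ tw(K_{5}) = 4. The upper and lower bounds meet at 4, so that is the treewidth.

Treewidth 4.
Bags: B1 = {1, 2, 4, 5, 8}  B2 = {2, 4, 5, 8, 9}  B3 = {2, 3, 4, 5, 8}  B4 = {2, 4, 5, 6, 8}  B5 = {2, 4, 5, 7, 8}
Tree: B1–B2, B2–B3, B3–B4, B4–B5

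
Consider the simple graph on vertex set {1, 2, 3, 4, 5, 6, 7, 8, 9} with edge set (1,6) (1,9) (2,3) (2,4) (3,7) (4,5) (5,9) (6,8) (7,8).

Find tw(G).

2

A width-2 tree decomposition is:
Bags: B1 = {1, 5, 9}  B2 = {1, 5, 6}  B3 = {5, 6, 8}  B4 = {5, 7, 8}  B5 = {3, 5, 7}  B6 = {2, 3, 5}  B7 = {2, 4, 5}
Tree: B1–B2, B2–B3, B3–B4, B4–B5, B5–B6, B6–B7
Every bag has size at most 3, so the width is 3 − 1 = 2 and tw(G) ≤ 2. Since 5–9–1–6–8–7–3–2–4–5 is a cycle in G, G is not acyclic. Forests are exactly the graphs of treewidth ≤ 1, so tw(G) ≥ 2. Combining the bounds, tw(G) = 2.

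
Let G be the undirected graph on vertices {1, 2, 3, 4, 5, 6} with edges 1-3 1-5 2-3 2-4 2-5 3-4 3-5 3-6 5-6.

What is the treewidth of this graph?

A width-2 tree decomposition is:
Bags: B1 = {2, 3, 5}  B2 = {2, 3, 4}  B3 = {1, 3, 5}  B4 = {3, 5, 6}
Tree: B1–B2, B1–B3, B3–B4
Every bag has size at most 3, so the width is 3 − 1 = 2 and tw(G) ≤ 2. For the lower bound, the 3 vertices {2, 3, 4} are pairwise adjacent, and any tree decomposition puts a clique entirely inside one bag — forcing width ≥ 2. Hence tw(G) = 2 exactly.

2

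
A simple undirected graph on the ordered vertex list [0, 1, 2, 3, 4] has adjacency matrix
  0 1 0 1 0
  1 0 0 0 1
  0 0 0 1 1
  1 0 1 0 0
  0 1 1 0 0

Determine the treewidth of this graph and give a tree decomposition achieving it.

Each bag holds 3 vertices, so the decomposition has width 2, which upper-bounds the treewidth. The edges 1–4–2–3–0–1 form a cycle, so G is not a tree and its treewidth is at least 2. Therefore the treewidth is 2.

Treewidth 2.
One optimal decomposition is:
Bags: B1 = {1, 2, 4}  B2 = {1, 2, 3}  B3 = {0, 1, 3}
Tree: B1–B2, B2–B3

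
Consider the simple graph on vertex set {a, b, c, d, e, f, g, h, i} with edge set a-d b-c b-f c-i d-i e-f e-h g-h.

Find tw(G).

A width-1 tree decomposition is:
Bags: B1 = {a, d}  B2 = {d, i}  B3 = {c, i}  B4 = {b, c}  B5 = {b, f}  B6 = {e, f}  B7 = {e, h}  B8 = {g, h}
Tree: B1–B2, B2–B3, B3–B4, B4–B5, B5–B6, B6–B7, B7–B8
Each bag holds 2 vertices, so the decomposition has width 1, which upper-bounds the treewidth. Since G has at least one edge (e.g. a–d), it is not an edgeless graph, so tw(G) ≥ 1. Hence tw(G) = 1 exactly.

1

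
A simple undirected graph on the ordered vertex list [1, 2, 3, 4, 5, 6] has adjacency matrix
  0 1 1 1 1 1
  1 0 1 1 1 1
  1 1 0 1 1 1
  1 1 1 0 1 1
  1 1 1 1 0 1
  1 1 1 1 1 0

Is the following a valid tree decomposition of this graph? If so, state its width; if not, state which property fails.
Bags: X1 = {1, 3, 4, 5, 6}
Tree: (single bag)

No — vertex 2 appears in no bag.

A tree decomposition must satisfy three properties: every vertex lies in some bag; for every edge, both endpoints lie together in some bag; and for every vertex, the bags containing it form a connected subtree. Here vertex 2 appears in no bag, so the decomposition is invalid.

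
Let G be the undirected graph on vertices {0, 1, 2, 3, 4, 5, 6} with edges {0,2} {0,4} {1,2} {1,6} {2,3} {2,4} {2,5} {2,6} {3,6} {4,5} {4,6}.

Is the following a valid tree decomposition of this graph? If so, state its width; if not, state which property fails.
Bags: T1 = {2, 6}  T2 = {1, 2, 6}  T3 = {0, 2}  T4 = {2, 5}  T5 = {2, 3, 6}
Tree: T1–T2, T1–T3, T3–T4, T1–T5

No — vertex 4 appears in no bag.

A tree decomposition must satisfy three properties: every vertex lies in some bag; for every edge, both endpoints lie together in some bag; and for every vertex, the bags containing it form a connected subtree. Here vertex 4 appears in no bag, so the decomposition is invalid.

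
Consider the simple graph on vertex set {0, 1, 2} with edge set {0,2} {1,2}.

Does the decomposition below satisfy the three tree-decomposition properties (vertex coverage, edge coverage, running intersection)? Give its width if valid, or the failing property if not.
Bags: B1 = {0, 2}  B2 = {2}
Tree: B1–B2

No — vertex 1 appears in no bag.

A tree decomposition must satisfy three properties: every vertex lies in some bag; for every edge, both endpoints lie together in some bag; and for every vertex, the bags containing it form a connected subtree. Here vertex 1 appears in no bag, so the decomposition is invalid.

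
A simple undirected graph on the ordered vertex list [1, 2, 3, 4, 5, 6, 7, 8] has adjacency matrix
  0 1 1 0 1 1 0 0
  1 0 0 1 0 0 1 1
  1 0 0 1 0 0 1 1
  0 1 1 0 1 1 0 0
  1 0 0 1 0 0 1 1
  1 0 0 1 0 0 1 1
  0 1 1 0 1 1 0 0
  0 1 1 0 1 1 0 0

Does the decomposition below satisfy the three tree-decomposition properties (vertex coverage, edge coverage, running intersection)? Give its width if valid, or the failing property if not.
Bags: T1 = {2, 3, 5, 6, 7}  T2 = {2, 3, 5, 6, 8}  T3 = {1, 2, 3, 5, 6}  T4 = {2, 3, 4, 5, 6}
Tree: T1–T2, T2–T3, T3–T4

Vertex coverage: the bags together contain {1, 2, 3, 4, 5, 6, 7, 8}, the full vertex set. Edge coverage: each edge of G has both endpoints in at least one bag. Running intersection: for every vertex, the bags containing it form a connected subtree. All three properties hold, so this is a valid tree decomposition of width max|bag| − 1 = 4, and hence tw(G) ≤ 4.

Yes; width 4.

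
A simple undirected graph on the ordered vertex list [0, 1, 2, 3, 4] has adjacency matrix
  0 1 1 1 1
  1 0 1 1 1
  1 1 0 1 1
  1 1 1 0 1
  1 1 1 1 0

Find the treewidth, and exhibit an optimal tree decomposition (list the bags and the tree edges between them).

Treewidth 4.
Bags: B1 = {0, 1, 2, 3, 4}
Tree: (single bag)

With just one bag of size 5, the width is 5 − 1 = 4, so tw(G) ≤ 4. On the other hand G contains the 5-clique {0, 1, 2, 3, 4}. A clique must lie in a single bag of any decomposition, so no decomposition can have width below 4. Therefore the treewidth is 4.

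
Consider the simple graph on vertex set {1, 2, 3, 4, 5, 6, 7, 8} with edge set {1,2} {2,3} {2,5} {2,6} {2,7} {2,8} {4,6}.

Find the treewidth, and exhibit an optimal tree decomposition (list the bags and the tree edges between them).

Treewidth 1.
One such decomposition:
Bags: B1 = {2, 3}  B2 = {2, 7}  B3 = {1, 2}  B4 = {2, 5}  B5 = {2, 6}  B6 = {2, 8}  B7 = {4, 6}
Tree: B1–B2, B1–B3, B1–B4, B3–B5, B4–B6, B5–B7

Every bag has size at most 2, so the width is 2 − 1 = 1 and tw(G) ≤ 1. G has an edge, so its treewidth is at least 1. Therefore the treewidth is 1.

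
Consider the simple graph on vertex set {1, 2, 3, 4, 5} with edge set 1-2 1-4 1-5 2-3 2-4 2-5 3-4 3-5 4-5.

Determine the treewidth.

3

A width-3 tree decomposition is:
Bags: B1 = {1, 2, 4, 5}  B2 = {2, 3, 4, 5}
Tree: B1–B2
Each bag holds 4 vertices, so the decomposition has width 3, which upper-bounds the treewidth. For the lower bound, the 4 vertices {1, 2, 4, 5} are pairwise adjacent, and any tree decomposition puts a clique entirely inside one bag — forcing width ≥ 3. Combining the bounds, tw(G) = 3.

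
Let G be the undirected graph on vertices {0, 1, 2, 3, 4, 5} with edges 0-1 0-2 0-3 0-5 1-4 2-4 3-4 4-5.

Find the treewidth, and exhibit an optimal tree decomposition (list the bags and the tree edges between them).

The largest bag has 3 vertices, giving width 2; this decomposition certifies tw(G) ≤ 2. Since 2–4–1–0–2 is a cycle in G, G is not acyclic. Forests are exactly the graphs of treewidth ≤ 1, so tw(G) ≥ 2. The upper and lower bounds meet at 2, so that is the treewidth.

Treewidth 2.
One such decomposition:
Bags: B1 = {0, 2, 4}  B2 = {0, 1, 4}  B3 = {0, 3, 4}  B4 = {0, 4, 5}
Tree: B1–B2, B2–B3, B3–B4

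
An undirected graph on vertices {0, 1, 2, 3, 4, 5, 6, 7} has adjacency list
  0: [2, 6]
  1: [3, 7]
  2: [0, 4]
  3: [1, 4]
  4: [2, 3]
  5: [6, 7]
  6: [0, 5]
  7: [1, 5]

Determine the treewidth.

2

A width-2 tree decomposition is:
Bags: B1 = {5, 6, 7}  B2 = {1, 6, 7}  B3 = {1, 3, 6}  B4 = {3, 4, 6}  B5 = {2, 4, 6}  B6 = {0, 2, 6}
Tree: B1–B2, B2–B3, B3–B4, B4–B5, B5–B6
The largest bag has 3 vertices, giving width 2; this decomposition certifies tw(G) ≤ 2. For the lower bound, G contains the cycle 6–5–7–1–3–4–2–0–6, so G is not a forest; only forests have treewidth ≤ 1, hence tw(G) ≥ 2. The upper and lower bounds meet at 2, so that is the treewidth.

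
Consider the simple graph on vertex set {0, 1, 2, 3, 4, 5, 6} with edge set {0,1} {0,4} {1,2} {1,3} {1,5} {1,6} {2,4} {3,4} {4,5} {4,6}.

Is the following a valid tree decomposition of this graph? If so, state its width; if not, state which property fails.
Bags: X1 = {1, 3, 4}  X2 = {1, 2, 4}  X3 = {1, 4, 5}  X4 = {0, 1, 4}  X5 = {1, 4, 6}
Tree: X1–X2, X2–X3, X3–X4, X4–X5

Checking the three conditions: (i) the bags cover all of {0, 1, 2, 3, 4, 5, 6}; (ii) for each edge, some bag contains both endpoints; (iii) the bags containing any fixed vertex form a subtree. All hold, so the decomposition is valid with width 3 − 1 = 2.

Yes; width 2.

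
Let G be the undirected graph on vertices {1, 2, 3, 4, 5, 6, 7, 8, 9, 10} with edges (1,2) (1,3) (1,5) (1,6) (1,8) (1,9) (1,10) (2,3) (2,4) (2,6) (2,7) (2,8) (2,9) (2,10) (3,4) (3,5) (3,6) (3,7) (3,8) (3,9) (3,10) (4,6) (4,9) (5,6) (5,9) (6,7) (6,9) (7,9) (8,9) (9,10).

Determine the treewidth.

A width-4 tree decomposition is:
Bags: B1 = {1, 2, 3, 6, 9}  B2 = {1, 2, 3, 8, 9}  B3 = {2, 3, 6, 7, 9}  B4 = {1, 3, 5, 6, 9}  B5 = {2, 3, 4, 6, 9}  B6 = {1, 2, 3, 9, 10}
Tree: B1–B2, B1–B3, B1–B4, B3–B5, B2–B6
Each bag holds 5 vertices, so the decomposition has width 4, which upper-bounds the treewidth. For the lower bound, the 5 vertices {1, 2, 3, 8, 9} are pairwise adjacent, and any tree decomposition puts a clique entirely inside one bag — forcing width ≥ 4. Therefore the treewidth is 4.

4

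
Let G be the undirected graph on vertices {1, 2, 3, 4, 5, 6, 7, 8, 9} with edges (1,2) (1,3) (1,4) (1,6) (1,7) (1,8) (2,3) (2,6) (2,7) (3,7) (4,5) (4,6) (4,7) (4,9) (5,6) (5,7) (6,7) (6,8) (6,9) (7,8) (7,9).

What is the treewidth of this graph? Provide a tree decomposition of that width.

Treewidth 3.
One such decomposition:
Bags: B1 = {1, 2, 6, 7}  B2 = {1, 6, 7, 8}  B3 = {1, 4, 6, 7}  B4 = {4, 6, 7, 9}  B5 = {4, 5, 6, 7}  B6 = {1, 2, 3, 7}
Tree: B1–B2, B2–B3, B3–B4, B3–B5, B1–B6

Each bag holds 4 vertices, so the decomposition has width 3, which upper-bounds the treewidth. For the lower bound, the 4 vertices {1, 2, 3, 7} are pairwise adjacent, and any tree decomposition puts a clique entirely inside one bag — forcing width ≥ 3. Therefore the treewidth is 3.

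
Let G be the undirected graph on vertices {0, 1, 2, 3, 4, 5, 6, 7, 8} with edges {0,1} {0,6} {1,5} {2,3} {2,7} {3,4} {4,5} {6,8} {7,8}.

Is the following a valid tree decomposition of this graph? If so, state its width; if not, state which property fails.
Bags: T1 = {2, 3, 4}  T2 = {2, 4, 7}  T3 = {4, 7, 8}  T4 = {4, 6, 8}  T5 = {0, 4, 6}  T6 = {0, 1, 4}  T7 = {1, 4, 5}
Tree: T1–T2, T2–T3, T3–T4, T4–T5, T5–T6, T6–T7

Yes; width 2.

Vertex coverage: the bags together contain {0, 1, 2, 3, 4, 5, 6, 7, 8}, the full vertex set. Edge coverage: each edge of G has both endpoints in at least one bag. Running intersection: for every vertex, the bags containing it form a connected subtree. All three properties hold, so this is a valid tree decomposition of width max|bag| − 1 = 2, and hence tw(G) ≤ 2.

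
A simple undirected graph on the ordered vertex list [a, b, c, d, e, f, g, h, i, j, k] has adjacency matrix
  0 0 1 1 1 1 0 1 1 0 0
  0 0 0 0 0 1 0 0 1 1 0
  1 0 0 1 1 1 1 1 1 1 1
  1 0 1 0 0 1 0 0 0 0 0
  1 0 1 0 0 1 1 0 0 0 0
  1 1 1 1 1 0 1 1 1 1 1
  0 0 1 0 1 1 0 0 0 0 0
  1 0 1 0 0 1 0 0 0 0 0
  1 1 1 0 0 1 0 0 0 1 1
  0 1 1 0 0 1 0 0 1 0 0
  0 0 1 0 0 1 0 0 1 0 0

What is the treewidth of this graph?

A width-3 tree decomposition is:
Bags: B1 = {a, c, f, i}  B2 = {a, c, f, h}  B3 = {a, c, e, f}  B4 = {a, c, d, f}  B5 = {c, f, i, j}  B6 = {c, f, i, k}  B7 = {c, e, f, g}  B8 = {b, f, i, j}
Tree: B1–B2, B2–B3, B2–B4, B1–B5, B5–B6, B3–B7, B5–B8
Each bag holds 4 vertices, so the decomposition has width 3, which upper-bounds the treewidth. On the other hand G contains the 4-clique {c, e, f, g}. A clique must lie in a single bag of any decomposition, so no decomposition can have width below 3. The upper and lower bounds meet at 3, so that is the treewidth.

3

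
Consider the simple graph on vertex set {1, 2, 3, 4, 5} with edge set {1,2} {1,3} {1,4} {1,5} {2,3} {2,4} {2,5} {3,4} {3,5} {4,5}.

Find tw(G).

4

A width-4 tree decomposition is:
Bags: B1 = {1, 2, 3, 4, 5}
Tree: (single bag)
A single bag containing all 5 vertices is trivially a valid decomposition of width 4. Conversely, {1, 2, 3, 4, 5} is a clique of size 5, and the vertices of any clique must share a bag in every tree decomposition; so some bag has ≥ 5 vertices and tw(G) ≥ 4. Therefore the treewidth is 4.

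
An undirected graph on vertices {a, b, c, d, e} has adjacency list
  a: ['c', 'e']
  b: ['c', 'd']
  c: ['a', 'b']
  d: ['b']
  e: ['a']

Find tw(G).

A width-1 tree decomposition is:
Bags: B1 = {b, d}  B2 = {b, c}  B3 = {a, c}  B4 = {a, e}
Tree: B1–B2, B2–B3, B3–B4
Every bag has size at most 2, so the width is 2 − 1 = 1 and tw(G) ≤ 1. G has an edge, so its treewidth is at least 1. Hence tw(G) = 1 exactly.

1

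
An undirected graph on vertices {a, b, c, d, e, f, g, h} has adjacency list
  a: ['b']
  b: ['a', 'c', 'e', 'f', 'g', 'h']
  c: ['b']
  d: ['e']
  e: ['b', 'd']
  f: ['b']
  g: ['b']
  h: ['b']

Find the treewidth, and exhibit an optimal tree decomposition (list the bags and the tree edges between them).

The largest bag has 2 vertices, giving width 1; this decomposition certifies tw(G) ≤ 1. Any graph with an edge has treewidth ≥ 1, and G has the edge e–b. Hence tw(G) = 1 exactly.

Treewidth 1.
Bags: B1 = {b, e}  B2 = {b, c}  B3 = {b, h}  B4 = {b, f}  B5 = {d, e}  B6 = {b, g}  B7 = {a, b}
Tree: B1–B2, B1–B3, B1–B4, B1–B5, B1–B6, B6–B7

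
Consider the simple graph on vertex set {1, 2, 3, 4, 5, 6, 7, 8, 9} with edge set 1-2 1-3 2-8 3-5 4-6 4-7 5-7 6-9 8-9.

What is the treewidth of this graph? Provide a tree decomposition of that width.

Treewidth 2.
One such decomposition:
Bags: B1 = {1, 2, 3}  B2 = {2, 3, 8}  B3 = {3, 8, 9}  B4 = {3, 6, 9}  B5 = {3, 4, 6}  B6 = {3, 4, 7}  B7 = {3, 5, 7}
Tree: B1–B2, B2–B3, B3–B4, B4–B5, B5–B6, B6–B7

Every bag has size at most 3, so the width is 3 − 1 = 2 and tw(G) ≤ 2. The edges 3–1–2–8–9–6–4–7–5–3 form a cycle, so G is not a tree and its treewidth is at least 2. The upper and lower bounds meet at 2, so that is the treewidth.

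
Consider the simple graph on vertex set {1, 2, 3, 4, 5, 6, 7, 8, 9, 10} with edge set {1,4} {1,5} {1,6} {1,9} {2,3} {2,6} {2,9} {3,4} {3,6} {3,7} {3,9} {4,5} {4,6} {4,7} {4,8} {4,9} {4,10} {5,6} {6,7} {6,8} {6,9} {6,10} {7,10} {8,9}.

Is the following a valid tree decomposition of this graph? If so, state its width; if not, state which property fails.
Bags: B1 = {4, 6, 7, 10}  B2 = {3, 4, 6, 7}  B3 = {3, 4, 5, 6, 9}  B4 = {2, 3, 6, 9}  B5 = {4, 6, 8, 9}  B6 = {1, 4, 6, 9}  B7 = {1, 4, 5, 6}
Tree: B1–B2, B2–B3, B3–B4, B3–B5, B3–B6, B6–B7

No — bags containing vertex 5 are not connected in the tree.

A tree decomposition must satisfy three properties: every vertex lies in some bag; for every edge, both endpoints lie together in some bag; and for every vertex, the bags containing it form a connected subtree. Here bags containing vertex 5 are not connected in the tree, so the decomposition is invalid.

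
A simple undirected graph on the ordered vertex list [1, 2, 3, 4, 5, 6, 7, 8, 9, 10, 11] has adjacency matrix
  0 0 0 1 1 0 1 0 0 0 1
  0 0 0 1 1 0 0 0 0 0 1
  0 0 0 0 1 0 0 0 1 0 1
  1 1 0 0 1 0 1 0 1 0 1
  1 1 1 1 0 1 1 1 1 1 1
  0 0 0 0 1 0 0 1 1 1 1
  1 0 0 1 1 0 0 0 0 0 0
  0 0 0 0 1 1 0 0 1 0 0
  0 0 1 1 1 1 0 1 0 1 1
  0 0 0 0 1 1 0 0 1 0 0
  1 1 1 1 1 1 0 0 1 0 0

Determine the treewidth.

A width-3 tree decomposition is:
Bags: B1 = {4, 5, 9, 11}  B2 = {5, 6, 9, 11}  B3 = {2, 4, 5, 11}  B4 = {5, 6, 9, 10}  B5 = {1, 4, 5, 11}  B6 = {1, 4, 5, 7}  B7 = {5, 6, 8, 9}  B8 = {3, 5, 9, 11}
Tree: B1–B2, B1–B3, B2–B4, B3–B5, B5–B6, B2–B7, B2–B8
Each bag holds 4 vertices, so the decomposition has width 3, which upper-bounds the treewidth. On the other hand G contains the 4-clique {1, 4, 5, 11}. A clique must lie in a single bag of any decomposition, so no decomposition can have width below 3. Therefore the treewidth is 3.

3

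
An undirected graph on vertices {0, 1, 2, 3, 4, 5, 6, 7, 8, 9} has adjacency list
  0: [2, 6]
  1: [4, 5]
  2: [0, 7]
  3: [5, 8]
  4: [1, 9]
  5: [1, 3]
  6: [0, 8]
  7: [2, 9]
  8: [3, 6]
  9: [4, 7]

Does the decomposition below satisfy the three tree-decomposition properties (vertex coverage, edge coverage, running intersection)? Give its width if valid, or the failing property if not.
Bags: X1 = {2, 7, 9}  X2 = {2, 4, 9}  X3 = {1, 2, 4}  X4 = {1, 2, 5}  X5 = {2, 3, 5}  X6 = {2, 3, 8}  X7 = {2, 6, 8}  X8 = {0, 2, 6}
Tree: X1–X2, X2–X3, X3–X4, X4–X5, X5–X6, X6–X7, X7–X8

Yes; width 2.

Every vertex of G appears in some bag (union = {0, 1, 2, 3, 4, 5, 6, 7, 8, 9}); every edge is covered by a bag; and for each vertex v the set of bags containing v is connected in the bag tree. The decomposition is therefore valid. The largest bag has 3 vertices, so the width is 2.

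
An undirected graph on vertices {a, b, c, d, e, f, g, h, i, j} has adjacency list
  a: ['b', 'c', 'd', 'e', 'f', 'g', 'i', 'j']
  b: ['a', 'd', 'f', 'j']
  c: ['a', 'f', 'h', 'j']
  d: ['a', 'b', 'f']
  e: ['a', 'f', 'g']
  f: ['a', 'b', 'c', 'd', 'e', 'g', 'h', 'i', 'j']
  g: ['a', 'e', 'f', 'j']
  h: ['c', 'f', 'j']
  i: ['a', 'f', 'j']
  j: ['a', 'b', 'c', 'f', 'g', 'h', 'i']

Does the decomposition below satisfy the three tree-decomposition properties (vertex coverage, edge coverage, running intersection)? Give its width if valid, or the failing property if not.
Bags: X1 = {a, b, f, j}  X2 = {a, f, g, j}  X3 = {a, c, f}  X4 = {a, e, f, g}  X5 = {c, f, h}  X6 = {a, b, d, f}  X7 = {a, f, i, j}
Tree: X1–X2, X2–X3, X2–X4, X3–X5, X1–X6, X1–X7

No — edge (j,c) lies in no bag.

A tree decomposition must satisfy three properties: every vertex lies in some bag; for every edge, both endpoints lie together in some bag; and for every vertex, the bags containing it form a connected subtree. Here edge (j,c) lies in no bag, so the decomposition is invalid.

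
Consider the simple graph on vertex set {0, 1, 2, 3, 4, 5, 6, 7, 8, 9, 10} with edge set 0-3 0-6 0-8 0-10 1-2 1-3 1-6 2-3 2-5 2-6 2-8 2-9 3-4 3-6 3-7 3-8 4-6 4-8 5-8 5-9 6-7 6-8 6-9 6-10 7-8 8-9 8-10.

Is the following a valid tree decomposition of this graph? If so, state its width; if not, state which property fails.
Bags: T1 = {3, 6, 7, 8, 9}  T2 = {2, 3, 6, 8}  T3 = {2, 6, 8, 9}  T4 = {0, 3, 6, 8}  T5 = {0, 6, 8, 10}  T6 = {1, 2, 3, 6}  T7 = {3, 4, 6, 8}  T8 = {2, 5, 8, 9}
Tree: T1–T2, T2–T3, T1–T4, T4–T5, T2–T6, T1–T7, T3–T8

A tree decomposition must satisfy three properties: every vertex lies in some bag; for every edge, both endpoints lie together in some bag; and for every vertex, the bags containing it form a connected subtree. Here bags containing vertex 9 are not connected in the tree, so the decomposition is invalid.

No — bags containing vertex 9 are not connected in the tree.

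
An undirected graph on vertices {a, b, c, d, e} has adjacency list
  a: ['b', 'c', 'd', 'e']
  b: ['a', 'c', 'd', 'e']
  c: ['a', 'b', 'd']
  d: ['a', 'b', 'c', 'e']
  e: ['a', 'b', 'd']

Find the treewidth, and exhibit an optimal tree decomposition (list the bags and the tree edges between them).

Treewidth 3.
One optimal decomposition is:
Bags: B1 = {a, b, d, e}  B2 = {a, b, c, d}
Tree: B1–B2

The largest bag has 4 vertices, giving width 3; this decomposition certifies tw(G) ≤ 3. Conversely, {a, b, d, e} is a clique of size 4, and the vertices of any clique must share a bag in every tree decomposition; so some bag has ≥ 4 vertices and tw(G) ≥ 3. Therefore the treewidth is 3.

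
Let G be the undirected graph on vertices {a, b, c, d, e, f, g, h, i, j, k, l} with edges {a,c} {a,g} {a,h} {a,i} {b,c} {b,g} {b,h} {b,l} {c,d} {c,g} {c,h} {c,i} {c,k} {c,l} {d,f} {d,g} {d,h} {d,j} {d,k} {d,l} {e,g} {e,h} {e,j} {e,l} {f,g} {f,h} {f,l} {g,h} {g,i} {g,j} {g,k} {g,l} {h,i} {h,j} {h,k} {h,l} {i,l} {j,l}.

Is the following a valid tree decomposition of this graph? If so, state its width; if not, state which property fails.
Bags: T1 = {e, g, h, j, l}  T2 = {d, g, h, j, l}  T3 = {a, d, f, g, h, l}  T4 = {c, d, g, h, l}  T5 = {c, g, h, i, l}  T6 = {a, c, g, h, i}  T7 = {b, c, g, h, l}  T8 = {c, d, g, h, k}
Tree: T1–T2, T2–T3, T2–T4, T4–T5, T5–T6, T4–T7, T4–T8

A tree decomposition must satisfy three properties: every vertex lies in some bag; for every edge, both endpoints lie together in some bag; and for every vertex, the bags containing it form a connected subtree. Here bags containing vertex a are not connected in the tree, so the decomposition is invalid.

No — bags containing vertex a are not connected in the tree.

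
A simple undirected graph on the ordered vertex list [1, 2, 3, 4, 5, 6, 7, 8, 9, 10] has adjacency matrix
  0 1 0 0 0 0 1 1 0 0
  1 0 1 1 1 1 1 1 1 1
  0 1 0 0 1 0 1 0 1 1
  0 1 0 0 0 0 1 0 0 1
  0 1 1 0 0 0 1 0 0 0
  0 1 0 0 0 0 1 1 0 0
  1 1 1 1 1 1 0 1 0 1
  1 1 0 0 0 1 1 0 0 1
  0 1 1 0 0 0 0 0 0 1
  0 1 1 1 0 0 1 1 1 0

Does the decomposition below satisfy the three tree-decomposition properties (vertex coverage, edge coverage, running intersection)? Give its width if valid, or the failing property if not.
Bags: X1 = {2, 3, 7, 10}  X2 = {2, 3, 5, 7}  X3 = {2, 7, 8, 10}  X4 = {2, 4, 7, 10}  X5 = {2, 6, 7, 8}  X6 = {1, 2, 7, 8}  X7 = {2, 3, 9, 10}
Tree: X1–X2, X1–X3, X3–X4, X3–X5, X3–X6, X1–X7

Yes; width 3.

Vertex coverage: the bags together contain {1, 2, 3, 4, 5, 6, 7, 8, 9, 10}, the full vertex set. Edge coverage: each edge of G has both endpoints in at least one bag. Running intersection: for every vertex, the bags containing it form a connected subtree. All three properties hold, so this is a valid tree decomposition of width max|bag| − 1 = 3, and hence tw(G) ≤ 3.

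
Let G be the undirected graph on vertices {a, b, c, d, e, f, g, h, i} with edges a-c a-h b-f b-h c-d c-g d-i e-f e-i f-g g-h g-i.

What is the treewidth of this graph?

3

A width-3 tree decomposition is:
Bags: B1 = {a, b, f, h}  B2 = {a, f, g, h}  B3 = {a, c, f, g}  B4 = {c, e, f, g}  B5 = {c, e, g, i}  B6 = {c, d, e, i}
Tree: B1–B2, B2–B3, B3–B4, B4–B5, B5–B6
Every bag has size at most 4, so the width is 4 − 1 = 3 and tw(G) ≤ 3. For the lower bound: the 4 vertex sets {a,b,h}, {f}, {g}, {c,d,e,i} are disjoint, each induces a connected subgraph, and every pair is joined by at least one edge of G. Contracting each set to a single vertex therefore yields K_{4} as a minor, and since treewidth is minor-monotone, tw(G) ≥ tw(K_{4}) = 3. Combining the bounds, tw(G) = 3.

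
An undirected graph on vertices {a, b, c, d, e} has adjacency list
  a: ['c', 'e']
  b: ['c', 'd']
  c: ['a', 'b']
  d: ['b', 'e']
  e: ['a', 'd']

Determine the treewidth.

A width-2 tree decomposition is:
Bags: B1 = {a, c, e}  B2 = {c, d, e}  B3 = {b, c, d}
Tree: B1–B2, B2–B3
Every bag has size at most 3, so the width is 3 − 1 = 2 and tw(G) ≤ 2. For the lower bound, G contains the cycle c–a–e–d–b–c, so G is not a forest; only forests have treewidth ≤ 1, hence tw(G) ≥ 2. Hence tw(G) = 2 exactly.

2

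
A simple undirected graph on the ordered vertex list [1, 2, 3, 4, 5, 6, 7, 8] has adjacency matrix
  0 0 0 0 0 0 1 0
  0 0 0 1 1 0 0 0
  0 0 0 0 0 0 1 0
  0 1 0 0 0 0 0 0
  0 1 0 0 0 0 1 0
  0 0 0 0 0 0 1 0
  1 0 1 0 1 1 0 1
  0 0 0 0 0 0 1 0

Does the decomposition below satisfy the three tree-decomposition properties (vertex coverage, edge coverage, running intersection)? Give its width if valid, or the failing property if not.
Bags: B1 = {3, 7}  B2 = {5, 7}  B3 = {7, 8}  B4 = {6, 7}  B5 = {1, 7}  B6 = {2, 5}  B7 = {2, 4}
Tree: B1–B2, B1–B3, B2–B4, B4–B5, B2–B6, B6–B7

Yes; width 1.

Checking the three conditions: (i) the bags cover all of {1, 2, 3, 4, 5, 6, 7, 8}; (ii) for each edge, some bag contains both endpoints; (iii) the bags containing any fixed vertex form a subtree. All hold, so the decomposition is valid with width 2 − 1 = 1.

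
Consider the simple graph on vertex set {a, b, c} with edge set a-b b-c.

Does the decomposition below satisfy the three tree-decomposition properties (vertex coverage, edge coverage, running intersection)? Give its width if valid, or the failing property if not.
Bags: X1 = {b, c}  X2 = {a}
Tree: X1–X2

A tree decomposition must satisfy three properties: every vertex lies in some bag; for every edge, both endpoints lie together in some bag; and for every vertex, the bags containing it form a connected subtree. Here edge (b,a) lies in no bag, so the decomposition is invalid.

No — edge (b,a) lies in no bag.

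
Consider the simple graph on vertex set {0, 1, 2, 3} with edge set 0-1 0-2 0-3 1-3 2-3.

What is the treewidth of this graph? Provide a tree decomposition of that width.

Treewidth 2.
Bags: B1 = {0, 2, 3}  B2 = {0, 1, 3}
Tree: B1–B2

Every bag has size at most 3, so the width is 3 − 1 = 2 and tw(G) ≤ 2. On the other hand G contains the 3-clique {0, 1, 3}. A clique must lie in a single bag of any decomposition, so no decomposition can have width below 2. The upper and lower bounds meet at 2, so that is the treewidth.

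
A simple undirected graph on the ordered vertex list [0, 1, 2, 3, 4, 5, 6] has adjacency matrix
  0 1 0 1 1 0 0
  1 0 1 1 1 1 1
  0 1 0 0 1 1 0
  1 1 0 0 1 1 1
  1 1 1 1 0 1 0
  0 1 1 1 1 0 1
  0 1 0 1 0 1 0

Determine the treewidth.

A width-3 tree decomposition is:
Bags: B1 = {1, 3, 5, 6}  B2 = {1, 3, 4, 5}  B3 = {0, 1, 3, 4}  B4 = {1, 2, 4, 5}
Tree: B1–B2, B2–B3, B2–B4
The largest bag has 4 vertices, giving width 3; this decomposition certifies tw(G) ≤ 3. On the other hand G contains the 4-clique {1, 2, 4, 5}. A clique must lie in a single bag of any decomposition, so no decomposition can have width below 3. Hence tw(G) = 3 exactly.

3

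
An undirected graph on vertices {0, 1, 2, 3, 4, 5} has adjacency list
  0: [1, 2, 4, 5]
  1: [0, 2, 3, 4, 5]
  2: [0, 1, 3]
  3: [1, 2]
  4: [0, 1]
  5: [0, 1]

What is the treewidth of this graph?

A width-2 tree decomposition is:
Bags: B1 = {0, 1, 4}  B2 = {0, 1, 2}  B3 = {1, 2, 3}  B4 = {0, 1, 5}
Tree: B1–B2, B2–B3, B2–B4
Every bag has size at most 3, so the width is 3 − 1 = 2 and tw(G) ≤ 2. Conversely, {0, 1, 2} is a clique of size 3, and the vertices of any clique must share a bag in every tree decomposition; so some bag has ≥ 3 vertices and tw(G) ≥ 2. Combining the bounds, tw(G) = 2.

2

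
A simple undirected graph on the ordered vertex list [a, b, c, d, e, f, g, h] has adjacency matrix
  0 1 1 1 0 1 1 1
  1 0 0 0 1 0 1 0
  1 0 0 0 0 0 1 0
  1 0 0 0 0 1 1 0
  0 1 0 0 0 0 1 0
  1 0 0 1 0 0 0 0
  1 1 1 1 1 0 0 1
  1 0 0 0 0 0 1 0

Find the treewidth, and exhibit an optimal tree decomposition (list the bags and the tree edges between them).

Every bag has size at most 3, so the width is 3 − 1 = 2 and tw(G) ≤ 2. Conversely, {b, e, g} is a clique of size 3, and the vertices of any clique must share a bag in every tree decomposition; so some bag has ≥ 3 vertices and tw(G) ≥ 2. The upper and lower bounds meet at 2, so that is the treewidth.

Treewidth 2.
Bags: B1 = {a, b, g}  B2 = {a, c, g}  B3 = {b, e, g}  B4 = {a, d, g}  B5 = {a, g, h}  B6 = {a, d, f}
Tree: B1–B2, B1–B3, B1–B4, B4–B5, B4–B6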